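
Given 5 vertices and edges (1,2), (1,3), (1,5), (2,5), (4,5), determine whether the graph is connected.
Yes (BFS from 1 visits [1, 2, 3, 5, 4] — all 5 vertices reached)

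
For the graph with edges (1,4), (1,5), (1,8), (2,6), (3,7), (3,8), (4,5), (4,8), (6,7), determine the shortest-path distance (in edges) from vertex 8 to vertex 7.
2 (path: 8 -> 3 -> 7, 2 edges)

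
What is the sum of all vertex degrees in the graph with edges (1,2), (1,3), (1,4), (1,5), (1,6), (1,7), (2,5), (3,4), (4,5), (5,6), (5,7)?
22 (handshake: sum of degrees = 2|E| = 2 x 11 = 22)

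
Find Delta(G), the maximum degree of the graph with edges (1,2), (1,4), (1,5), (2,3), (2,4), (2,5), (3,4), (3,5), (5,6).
4 (attained at vertices 2, 5)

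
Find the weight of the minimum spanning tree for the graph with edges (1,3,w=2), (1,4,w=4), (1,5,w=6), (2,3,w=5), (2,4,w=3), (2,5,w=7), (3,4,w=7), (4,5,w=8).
15 (MST edges: (1,3,w=2), (1,4,w=4), (1,5,w=6), (2,4,w=3); sum of weights 2 + 4 + 6 + 3 = 15)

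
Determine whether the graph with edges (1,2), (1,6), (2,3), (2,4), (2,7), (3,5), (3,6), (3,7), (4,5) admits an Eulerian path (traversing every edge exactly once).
Yes — and in fact it has an Eulerian circuit (the graph is connected and all 7 vertices have even degree)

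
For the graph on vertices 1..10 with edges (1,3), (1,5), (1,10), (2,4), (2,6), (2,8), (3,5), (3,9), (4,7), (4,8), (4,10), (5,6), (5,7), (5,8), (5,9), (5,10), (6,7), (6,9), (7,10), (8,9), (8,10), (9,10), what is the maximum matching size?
5 (matching: (1,3), (2,6), (4,10), (5,7), (8,9); upper bound floor(n/2) = floor(10/2) = 5)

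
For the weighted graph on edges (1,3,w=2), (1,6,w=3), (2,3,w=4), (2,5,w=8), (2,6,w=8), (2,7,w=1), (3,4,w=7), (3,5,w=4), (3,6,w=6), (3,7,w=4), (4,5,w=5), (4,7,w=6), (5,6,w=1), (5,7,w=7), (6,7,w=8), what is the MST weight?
16 (MST edges: (1,3,w=2), (1,6,w=3), (2,3,w=4), (2,7,w=1), (4,5,w=5), (5,6,w=1); sum of weights 2 + 3 + 4 + 1 + 5 + 1 = 16)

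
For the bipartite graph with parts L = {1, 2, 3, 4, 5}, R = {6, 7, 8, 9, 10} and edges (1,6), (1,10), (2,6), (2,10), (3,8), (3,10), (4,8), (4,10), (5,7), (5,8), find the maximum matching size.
4 (matching: (1,10), (2,6), (3,8), (5,7); upper bound min(|L|,|R|) = min(5,5) = 5)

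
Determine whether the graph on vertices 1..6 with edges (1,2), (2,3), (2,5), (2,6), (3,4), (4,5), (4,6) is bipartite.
Yes. Partition: {1, 3, 5, 6}, {2, 4}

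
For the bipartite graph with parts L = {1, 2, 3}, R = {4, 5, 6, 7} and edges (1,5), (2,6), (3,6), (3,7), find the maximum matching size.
3 (matching: (1,5), (2,6), (3,7); upper bound min(|L|,|R|) = min(3,4) = 3)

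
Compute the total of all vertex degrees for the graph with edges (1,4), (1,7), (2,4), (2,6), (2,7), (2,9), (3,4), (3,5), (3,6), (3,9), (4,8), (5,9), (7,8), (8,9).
28 (handshake: sum of degrees = 2|E| = 2 x 14 = 28)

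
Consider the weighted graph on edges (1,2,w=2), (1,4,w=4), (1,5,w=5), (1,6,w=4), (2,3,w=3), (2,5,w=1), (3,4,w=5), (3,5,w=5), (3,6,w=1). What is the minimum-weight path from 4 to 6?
6 (path: 4 -> 3 -> 6; weights 5 + 1 = 6)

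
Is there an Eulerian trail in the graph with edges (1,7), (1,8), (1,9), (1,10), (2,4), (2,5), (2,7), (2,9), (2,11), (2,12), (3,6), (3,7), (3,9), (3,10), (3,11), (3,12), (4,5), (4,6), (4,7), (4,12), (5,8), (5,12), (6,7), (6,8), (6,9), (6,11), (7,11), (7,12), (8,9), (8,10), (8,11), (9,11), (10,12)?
Yes (the graph is connected and exactly 2 vertices have odd degree: {4, 7}; any Eulerian path must start and end at those)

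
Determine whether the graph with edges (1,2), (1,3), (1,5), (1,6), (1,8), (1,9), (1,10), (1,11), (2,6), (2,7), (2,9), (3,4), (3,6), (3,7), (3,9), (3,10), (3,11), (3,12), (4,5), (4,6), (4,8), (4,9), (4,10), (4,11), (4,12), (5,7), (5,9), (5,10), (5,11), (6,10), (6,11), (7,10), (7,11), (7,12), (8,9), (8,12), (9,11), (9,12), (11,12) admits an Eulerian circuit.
Yes (the graph is connected and all 12 vertices have even degree)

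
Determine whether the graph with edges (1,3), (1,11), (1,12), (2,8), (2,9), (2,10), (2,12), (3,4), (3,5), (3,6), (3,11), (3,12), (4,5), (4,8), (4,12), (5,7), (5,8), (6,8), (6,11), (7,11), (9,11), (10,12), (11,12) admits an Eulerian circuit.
No (2 vertices have odd degree: {1, 6}; Eulerian circuit requires 0)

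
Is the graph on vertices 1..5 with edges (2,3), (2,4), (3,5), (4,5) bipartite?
Yes. Partition: {1, 2, 5}, {3, 4}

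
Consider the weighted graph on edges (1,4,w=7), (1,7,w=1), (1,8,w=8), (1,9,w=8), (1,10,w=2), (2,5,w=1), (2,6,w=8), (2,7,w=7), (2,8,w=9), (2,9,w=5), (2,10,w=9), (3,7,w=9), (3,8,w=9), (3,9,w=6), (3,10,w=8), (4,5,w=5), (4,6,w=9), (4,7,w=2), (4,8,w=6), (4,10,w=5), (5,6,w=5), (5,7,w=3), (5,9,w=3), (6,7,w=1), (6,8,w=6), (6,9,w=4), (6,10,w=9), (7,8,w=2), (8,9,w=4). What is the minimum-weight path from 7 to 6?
1 (path: 7 -> 6; weights 1 = 1)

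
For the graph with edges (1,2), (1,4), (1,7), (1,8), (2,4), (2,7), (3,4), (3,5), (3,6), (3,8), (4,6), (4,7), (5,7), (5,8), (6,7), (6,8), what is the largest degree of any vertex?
5 (attained at vertices 4, 7)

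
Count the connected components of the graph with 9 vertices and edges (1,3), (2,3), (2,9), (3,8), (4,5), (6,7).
3 (components: {1, 2, 3, 8, 9}, {4, 5}, {6, 7})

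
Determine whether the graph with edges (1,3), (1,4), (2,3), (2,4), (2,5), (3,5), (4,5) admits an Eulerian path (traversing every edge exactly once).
No (4 vertices have odd degree: {2, 3, 4, 5}; Eulerian path requires 0 or 2)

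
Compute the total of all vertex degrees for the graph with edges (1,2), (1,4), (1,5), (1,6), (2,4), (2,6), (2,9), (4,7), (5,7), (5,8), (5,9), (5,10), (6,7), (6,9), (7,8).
30 (handshake: sum of degrees = 2|E| = 2 x 15 = 30)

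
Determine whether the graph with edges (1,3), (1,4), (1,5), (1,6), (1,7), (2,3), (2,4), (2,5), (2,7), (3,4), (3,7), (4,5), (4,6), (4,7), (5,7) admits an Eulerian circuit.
No (2 vertices have odd degree: {1, 7}; Eulerian circuit requires 0)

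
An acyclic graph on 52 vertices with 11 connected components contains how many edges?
41 (Each of the 11 component trees on V_i vertices has V_i - 1 edges; summing gives V - C = 52 - 11 = 41)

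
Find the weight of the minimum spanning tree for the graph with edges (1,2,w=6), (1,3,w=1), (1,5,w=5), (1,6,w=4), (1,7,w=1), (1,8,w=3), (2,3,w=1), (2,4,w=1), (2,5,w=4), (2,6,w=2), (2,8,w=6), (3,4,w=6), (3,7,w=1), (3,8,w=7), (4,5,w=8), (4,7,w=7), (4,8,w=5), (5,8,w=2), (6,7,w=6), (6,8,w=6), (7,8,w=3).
11 (MST edges: (1,3,w=1), (1,7,w=1), (1,8,w=3), (2,3,w=1), (2,4,w=1), (2,6,w=2), (5,8,w=2); sum of weights 1 + 1 + 3 + 1 + 1 + 2 + 2 = 11)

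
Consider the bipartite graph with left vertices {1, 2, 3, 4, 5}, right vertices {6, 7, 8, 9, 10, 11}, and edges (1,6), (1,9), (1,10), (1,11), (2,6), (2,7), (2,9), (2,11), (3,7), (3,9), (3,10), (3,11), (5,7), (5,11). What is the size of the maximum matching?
4 (matching: (1,11), (2,9), (3,10), (5,7); upper bound min(|L|,|R|) = min(5,6) = 5)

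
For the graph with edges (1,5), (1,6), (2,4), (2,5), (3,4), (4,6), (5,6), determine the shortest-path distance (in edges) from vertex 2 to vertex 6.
2 (path: 2 -> 4 -> 6, 2 edges)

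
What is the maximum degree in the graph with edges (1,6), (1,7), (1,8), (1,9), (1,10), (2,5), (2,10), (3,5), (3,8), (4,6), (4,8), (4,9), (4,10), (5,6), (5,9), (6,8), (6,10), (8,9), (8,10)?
6 (attained at vertex 8)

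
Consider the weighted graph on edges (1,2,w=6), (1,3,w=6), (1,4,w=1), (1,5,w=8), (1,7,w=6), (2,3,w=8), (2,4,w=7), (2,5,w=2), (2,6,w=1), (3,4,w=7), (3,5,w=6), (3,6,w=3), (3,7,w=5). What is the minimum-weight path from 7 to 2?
9 (path: 7 -> 3 -> 6 -> 2; weights 5 + 3 + 1 = 9)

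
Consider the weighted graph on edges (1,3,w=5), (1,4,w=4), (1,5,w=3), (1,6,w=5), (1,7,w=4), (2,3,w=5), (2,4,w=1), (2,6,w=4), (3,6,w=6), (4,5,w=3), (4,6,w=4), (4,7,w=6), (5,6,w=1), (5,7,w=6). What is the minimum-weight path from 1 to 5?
3 (path: 1 -> 5; weights 3 = 3)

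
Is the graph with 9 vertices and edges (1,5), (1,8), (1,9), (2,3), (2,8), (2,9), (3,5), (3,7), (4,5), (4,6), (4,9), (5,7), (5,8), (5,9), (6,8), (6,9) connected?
Yes (BFS from 1 visits [1, 5, 8, 9, 3, 4, 7, 2, 6] — all 9 vertices reached)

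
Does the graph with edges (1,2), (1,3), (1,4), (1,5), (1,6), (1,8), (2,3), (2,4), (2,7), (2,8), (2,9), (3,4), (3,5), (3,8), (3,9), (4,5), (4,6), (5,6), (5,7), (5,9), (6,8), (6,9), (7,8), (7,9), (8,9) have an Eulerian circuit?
No (2 vertices have odd degree: {4, 6}; Eulerian circuit requires 0)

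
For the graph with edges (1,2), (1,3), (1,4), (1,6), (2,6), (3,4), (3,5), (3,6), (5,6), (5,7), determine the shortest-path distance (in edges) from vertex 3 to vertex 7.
2 (path: 3 -> 5 -> 7, 2 edges)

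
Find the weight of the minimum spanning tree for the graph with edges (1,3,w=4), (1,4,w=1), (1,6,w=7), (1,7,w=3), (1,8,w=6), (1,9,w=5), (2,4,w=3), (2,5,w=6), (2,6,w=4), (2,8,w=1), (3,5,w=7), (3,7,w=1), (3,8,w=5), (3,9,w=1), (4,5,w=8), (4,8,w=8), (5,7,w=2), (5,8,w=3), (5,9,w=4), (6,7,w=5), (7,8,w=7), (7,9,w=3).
16 (MST edges: (1,4,w=1), (1,7,w=3), (2,4,w=3), (2,6,w=4), (2,8,w=1), (3,7,w=1), (3,9,w=1), (5,7,w=2); sum of weights 1 + 3 + 3 + 4 + 1 + 1 + 1 + 2 = 16)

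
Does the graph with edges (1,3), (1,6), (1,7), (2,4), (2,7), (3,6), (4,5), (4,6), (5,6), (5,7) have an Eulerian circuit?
No (4 vertices have odd degree: {1, 4, 5, 7}; Eulerian circuit requires 0)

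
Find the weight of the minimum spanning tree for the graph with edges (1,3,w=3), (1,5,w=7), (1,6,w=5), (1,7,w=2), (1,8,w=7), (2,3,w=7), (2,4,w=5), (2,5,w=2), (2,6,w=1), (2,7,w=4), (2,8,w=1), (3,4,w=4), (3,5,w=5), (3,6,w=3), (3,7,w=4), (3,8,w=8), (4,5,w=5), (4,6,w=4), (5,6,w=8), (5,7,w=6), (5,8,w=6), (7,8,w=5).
16 (MST edges: (1,3,w=3), (1,7,w=2), (2,5,w=2), (2,6,w=1), (2,8,w=1), (3,4,w=4), (3,6,w=3); sum of weights 3 + 2 + 2 + 1 + 1 + 4 + 3 = 16)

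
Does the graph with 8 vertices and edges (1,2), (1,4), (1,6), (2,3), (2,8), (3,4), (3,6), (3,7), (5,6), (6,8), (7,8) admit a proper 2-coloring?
Yes. Partition: {1, 3, 5, 8}, {2, 4, 6, 7}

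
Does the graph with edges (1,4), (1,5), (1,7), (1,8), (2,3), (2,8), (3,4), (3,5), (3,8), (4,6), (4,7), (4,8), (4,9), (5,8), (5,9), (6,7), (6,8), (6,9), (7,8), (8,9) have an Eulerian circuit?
Yes (the graph is connected and all 9 vertices have even degree)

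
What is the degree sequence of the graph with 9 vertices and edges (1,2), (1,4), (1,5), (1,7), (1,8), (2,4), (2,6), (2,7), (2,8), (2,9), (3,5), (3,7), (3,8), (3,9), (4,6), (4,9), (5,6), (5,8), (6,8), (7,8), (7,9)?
[6, 6, 5, 5, 4, 4, 4, 4, 4] (degrees: deg(1)=5, deg(2)=6, deg(3)=4, deg(4)=4, deg(5)=4, deg(6)=4, deg(7)=5, deg(8)=6, deg(9)=4)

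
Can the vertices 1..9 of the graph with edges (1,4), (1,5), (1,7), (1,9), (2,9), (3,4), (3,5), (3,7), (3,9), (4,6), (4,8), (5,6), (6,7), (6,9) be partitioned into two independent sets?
Yes. Partition: {1, 2, 3, 6, 8}, {4, 5, 7, 9}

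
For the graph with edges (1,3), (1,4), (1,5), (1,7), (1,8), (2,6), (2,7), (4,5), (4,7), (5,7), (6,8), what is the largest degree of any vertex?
5 (attained at vertex 1)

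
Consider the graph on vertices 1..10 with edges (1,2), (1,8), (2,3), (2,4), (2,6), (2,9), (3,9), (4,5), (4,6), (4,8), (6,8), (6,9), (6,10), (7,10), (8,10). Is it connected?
Yes (BFS from 1 visits [1, 2, 8, 3, 4, 6, 9, 10, 5, 7] — all 10 vertices reached)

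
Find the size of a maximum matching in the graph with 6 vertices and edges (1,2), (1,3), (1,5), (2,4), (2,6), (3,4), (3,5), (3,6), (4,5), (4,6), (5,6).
3 (matching: (1,2), (3,4), (5,6); upper bound floor(n/2) = floor(6/2) = 3)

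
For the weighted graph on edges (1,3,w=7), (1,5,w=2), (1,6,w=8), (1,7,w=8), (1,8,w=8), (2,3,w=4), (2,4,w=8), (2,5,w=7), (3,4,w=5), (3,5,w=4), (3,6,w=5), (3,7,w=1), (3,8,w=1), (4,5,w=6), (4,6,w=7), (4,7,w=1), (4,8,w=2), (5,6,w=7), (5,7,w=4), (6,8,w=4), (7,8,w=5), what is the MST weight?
17 (MST edges: (1,5,w=2), (2,3,w=4), (3,5,w=4), (3,7,w=1), (3,8,w=1), (4,7,w=1), (6,8,w=4); sum of weights 2 + 4 + 4 + 1 + 1 + 1 + 4 = 17)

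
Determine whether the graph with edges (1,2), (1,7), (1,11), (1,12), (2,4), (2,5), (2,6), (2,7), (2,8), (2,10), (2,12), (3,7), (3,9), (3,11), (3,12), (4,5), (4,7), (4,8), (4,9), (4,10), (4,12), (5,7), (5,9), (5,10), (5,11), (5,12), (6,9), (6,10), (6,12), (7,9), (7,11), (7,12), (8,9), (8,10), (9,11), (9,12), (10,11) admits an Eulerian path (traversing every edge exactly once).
Yes (the graph is connected and exactly 2 vertices have odd degree: {4, 5}; any Eulerian path must start and end at those)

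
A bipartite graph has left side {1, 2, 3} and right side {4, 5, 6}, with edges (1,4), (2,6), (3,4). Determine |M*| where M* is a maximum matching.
2 (matching: (1,4), (2,6); upper bound min(|L|,|R|) = min(3,3) = 3)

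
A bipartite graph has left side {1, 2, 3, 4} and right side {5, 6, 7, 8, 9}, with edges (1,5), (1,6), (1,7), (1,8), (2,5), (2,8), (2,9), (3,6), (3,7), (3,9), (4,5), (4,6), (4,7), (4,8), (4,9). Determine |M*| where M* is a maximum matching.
4 (matching: (1,8), (2,9), (3,7), (4,6); upper bound min(|L|,|R|) = min(4,5) = 4)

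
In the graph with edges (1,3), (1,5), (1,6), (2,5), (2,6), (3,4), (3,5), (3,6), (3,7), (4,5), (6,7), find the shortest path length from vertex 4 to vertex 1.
2 (path: 4 -> 5 -> 1, 2 edges)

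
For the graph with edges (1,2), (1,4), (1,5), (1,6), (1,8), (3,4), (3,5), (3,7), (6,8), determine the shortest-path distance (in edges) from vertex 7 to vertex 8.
4 (path: 7 -> 3 -> 4 -> 1 -> 8, 4 edges)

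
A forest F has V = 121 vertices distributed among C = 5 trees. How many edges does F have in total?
116 (Each of the 5 component trees on V_i vertices has V_i - 1 edges; summing gives V - C = 121 - 5 = 116)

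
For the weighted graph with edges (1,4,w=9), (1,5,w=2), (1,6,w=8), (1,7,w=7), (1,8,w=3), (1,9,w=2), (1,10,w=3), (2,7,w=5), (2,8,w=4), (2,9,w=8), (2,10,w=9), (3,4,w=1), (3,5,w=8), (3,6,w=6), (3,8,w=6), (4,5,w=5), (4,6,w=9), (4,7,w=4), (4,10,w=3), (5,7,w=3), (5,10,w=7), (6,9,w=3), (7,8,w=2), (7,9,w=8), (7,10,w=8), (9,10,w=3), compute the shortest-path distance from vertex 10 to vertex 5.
5 (path: 10 -> 1 -> 5; weights 3 + 2 = 5)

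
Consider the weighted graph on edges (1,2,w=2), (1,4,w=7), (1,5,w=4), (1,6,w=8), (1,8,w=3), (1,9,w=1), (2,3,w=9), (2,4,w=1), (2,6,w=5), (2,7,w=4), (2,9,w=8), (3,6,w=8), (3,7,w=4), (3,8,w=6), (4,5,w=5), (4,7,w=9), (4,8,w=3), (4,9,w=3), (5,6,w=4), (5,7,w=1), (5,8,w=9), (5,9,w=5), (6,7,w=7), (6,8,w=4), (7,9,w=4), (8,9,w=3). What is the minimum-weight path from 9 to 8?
3 (path: 9 -> 8; weights 3 = 3)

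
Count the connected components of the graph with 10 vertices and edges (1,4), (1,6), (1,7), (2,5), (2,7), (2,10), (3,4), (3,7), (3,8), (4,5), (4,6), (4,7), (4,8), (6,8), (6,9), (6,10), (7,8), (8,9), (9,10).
1 (components: {1, 2, 3, 4, 5, 6, 7, 8, 9, 10})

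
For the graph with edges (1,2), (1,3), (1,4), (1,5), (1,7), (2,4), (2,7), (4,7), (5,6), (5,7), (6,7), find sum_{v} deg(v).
22 (handshake: sum of degrees = 2|E| = 2 x 11 = 22)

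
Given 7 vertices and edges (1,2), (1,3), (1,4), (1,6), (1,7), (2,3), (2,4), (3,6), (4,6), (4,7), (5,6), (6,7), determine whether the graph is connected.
Yes (BFS from 1 visits [1, 2, 3, 4, 6, 7, 5] — all 7 vertices reached)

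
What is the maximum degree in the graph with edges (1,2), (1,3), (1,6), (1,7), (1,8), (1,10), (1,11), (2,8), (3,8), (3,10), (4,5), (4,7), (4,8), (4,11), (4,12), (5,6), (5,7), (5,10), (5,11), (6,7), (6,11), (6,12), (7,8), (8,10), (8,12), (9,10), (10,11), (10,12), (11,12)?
7 (attained at vertices 1, 8, 10)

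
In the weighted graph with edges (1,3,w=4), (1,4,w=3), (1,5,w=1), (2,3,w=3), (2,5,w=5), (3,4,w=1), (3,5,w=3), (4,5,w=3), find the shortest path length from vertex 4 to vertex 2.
4 (path: 4 -> 3 -> 2; weights 1 + 3 = 4)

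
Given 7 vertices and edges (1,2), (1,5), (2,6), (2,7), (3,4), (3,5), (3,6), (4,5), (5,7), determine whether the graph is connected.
Yes (BFS from 1 visits [1, 2, 5, 6, 7, 3, 4] — all 7 vertices reached)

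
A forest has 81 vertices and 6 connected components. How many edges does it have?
75 (Each of the 6 component trees on V_i vertices has V_i - 1 edges; summing gives V - C = 81 - 6 = 75)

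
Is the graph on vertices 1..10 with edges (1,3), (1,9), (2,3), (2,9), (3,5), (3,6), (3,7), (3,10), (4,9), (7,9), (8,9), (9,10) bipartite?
Yes. Partition: {1, 2, 4, 5, 6, 7, 8, 10}, {3, 9}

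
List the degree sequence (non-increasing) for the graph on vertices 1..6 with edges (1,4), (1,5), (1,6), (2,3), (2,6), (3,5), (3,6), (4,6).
[4, 3, 3, 2, 2, 2] (degrees: deg(1)=3, deg(2)=2, deg(3)=3, deg(4)=2, deg(5)=2, deg(6)=4)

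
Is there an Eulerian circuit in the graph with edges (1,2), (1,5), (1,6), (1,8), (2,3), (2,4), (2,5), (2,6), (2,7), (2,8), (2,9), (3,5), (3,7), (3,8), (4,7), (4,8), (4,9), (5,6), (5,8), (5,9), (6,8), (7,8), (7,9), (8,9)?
No (2 vertices have odd degree: {7, 9}; Eulerian circuit requires 0)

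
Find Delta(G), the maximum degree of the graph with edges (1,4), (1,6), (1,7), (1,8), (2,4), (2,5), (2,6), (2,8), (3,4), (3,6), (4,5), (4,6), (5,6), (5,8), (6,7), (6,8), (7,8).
7 (attained at vertex 6)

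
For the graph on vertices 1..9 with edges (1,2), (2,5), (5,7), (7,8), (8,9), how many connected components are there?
4 (components: {1, 2, 5, 7, 8, 9}, {3}, {4}, {6})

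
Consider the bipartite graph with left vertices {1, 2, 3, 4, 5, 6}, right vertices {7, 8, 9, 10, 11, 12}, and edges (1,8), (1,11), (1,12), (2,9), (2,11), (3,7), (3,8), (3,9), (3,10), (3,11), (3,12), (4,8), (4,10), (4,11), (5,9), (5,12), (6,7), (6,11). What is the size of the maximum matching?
6 (matching: (1,12), (2,11), (3,10), (4,8), (5,9), (6,7); upper bound min(|L|,|R|) = min(6,6) = 6)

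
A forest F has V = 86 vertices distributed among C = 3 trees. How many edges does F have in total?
83 (Each of the 3 component trees on V_i vertices has V_i - 1 edges; summing gives V - C = 86 - 3 = 83)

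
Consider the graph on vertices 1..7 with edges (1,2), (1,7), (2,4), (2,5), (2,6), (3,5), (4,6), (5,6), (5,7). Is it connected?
Yes (BFS from 1 visits [1, 2, 7, 4, 5, 6, 3] — all 7 vertices reached)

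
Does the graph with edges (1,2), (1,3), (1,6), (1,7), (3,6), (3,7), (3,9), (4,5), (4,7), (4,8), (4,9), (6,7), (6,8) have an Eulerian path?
Yes (the graph is connected and exactly 2 vertices have odd degree: {2, 5}; any Eulerian path must start and end at those)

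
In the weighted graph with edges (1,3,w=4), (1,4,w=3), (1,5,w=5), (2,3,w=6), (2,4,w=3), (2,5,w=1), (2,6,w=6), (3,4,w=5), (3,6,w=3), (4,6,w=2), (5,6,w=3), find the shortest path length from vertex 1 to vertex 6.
5 (path: 1 -> 4 -> 6; weights 3 + 2 = 5)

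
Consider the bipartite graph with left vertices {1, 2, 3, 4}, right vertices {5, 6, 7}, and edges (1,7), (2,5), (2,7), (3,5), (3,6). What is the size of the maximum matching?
3 (matching: (1,7), (2,5), (3,6); upper bound min(|L|,|R|) = min(4,3) = 3)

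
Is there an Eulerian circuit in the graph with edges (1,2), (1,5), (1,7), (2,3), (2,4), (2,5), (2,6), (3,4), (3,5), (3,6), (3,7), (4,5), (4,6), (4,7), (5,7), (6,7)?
No (6 vertices have odd degree: {1, 2, 3, 4, 5, 7}; Eulerian circuit requires 0)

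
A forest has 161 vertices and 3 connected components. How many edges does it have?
158 (Each of the 3 component trees on V_i vertices has V_i - 1 edges; summing gives V - C = 161 - 3 = 158)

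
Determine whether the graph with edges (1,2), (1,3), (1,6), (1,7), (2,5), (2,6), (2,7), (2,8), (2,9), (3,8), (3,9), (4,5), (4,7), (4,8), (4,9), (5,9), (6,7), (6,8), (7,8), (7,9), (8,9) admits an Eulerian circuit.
No (2 vertices have odd degree: {3, 5}; Eulerian circuit requires 0)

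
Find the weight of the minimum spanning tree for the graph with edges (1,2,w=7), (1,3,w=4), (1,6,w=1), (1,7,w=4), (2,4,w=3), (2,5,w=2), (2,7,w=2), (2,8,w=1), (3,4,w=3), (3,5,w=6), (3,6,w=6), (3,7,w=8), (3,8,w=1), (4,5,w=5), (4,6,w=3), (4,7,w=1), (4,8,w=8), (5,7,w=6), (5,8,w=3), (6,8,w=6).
11 (MST edges: (1,6,w=1), (2,5,w=2), (2,7,w=2), (2,8,w=1), (3,8,w=1), (4,6,w=3), (4,7,w=1); sum of weights 1 + 2 + 2 + 1 + 1 + 3 + 1 = 11)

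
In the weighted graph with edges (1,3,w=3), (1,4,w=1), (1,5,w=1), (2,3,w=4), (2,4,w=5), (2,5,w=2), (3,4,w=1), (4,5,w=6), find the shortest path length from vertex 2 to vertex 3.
4 (path: 2 -> 3; weights 4 = 4)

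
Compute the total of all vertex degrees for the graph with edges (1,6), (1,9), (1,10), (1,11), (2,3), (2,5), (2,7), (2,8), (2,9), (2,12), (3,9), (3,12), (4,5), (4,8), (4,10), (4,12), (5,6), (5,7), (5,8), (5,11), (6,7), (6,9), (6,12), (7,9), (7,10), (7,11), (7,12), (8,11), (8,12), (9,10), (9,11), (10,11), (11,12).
66 (handshake: sum of degrees = 2|E| = 2 x 33 = 66)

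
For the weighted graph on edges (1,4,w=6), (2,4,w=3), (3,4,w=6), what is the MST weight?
15 (MST edges: (1,4,w=6), (2,4,w=3), (3,4,w=6); sum of weights 6 + 3 + 6 = 15)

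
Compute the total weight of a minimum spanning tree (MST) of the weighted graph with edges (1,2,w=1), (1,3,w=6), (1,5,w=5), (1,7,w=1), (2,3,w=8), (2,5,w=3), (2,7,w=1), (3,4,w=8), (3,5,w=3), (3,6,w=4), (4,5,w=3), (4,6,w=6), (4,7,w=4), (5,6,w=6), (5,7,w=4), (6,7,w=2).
13 (MST edges: (1,2,w=1), (1,7,w=1), (2,5,w=3), (3,5,w=3), (4,5,w=3), (6,7,w=2); sum of weights 1 + 1 + 3 + 3 + 3 + 2 = 13)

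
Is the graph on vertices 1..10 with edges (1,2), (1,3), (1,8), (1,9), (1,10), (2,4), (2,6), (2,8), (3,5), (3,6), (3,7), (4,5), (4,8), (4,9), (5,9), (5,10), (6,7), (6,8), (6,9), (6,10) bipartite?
No (odd cycle of length 3: 2 -> 1 -> 8 -> 2)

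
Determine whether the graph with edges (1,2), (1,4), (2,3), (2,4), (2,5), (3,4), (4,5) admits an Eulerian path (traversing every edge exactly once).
Yes — and in fact it has an Eulerian circuit (the graph is connected and all 5 vertices have even degree)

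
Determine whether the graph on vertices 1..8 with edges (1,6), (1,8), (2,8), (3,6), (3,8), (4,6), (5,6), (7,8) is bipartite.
Yes. Partition: {1, 2, 3, 4, 5, 7}, {6, 8}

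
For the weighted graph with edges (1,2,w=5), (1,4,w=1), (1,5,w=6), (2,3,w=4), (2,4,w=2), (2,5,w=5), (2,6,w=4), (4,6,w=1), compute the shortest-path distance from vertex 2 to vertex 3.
4 (path: 2 -> 3; weights 4 = 4)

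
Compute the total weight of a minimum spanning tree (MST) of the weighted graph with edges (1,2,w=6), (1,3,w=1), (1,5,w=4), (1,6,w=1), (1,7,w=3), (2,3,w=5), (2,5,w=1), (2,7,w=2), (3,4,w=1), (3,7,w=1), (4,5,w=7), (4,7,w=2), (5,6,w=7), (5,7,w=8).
7 (MST edges: (1,3,w=1), (1,6,w=1), (2,5,w=1), (2,7,w=2), (3,4,w=1), (3,7,w=1); sum of weights 1 + 1 + 1 + 2 + 1 + 1 = 7)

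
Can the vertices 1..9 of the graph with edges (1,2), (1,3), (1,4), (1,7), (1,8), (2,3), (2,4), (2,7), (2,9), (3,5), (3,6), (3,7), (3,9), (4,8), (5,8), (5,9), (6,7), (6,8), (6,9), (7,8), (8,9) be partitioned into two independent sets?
No (odd cycle of length 3: 8 -> 1 -> 7 -> 8)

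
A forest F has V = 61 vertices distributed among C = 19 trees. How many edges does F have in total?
42 (Each of the 19 component trees on V_i vertices has V_i - 1 edges; summing gives V - C = 61 - 19 = 42)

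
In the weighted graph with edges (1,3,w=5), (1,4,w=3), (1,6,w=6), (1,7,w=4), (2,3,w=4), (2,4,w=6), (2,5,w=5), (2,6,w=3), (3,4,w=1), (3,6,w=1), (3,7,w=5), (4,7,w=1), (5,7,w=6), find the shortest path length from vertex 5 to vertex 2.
5 (path: 5 -> 2; weights 5 = 5)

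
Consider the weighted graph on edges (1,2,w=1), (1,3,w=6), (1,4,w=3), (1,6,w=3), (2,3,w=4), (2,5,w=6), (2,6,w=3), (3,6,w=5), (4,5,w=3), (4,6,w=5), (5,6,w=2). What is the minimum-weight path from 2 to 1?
1 (path: 2 -> 1; weights 1 = 1)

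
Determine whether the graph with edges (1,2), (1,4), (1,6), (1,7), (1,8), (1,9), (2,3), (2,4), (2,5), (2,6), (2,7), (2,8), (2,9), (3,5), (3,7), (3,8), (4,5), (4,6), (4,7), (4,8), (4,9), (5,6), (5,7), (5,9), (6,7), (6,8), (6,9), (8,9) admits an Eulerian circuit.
No (2 vertices have odd degree: {4, 6}; Eulerian circuit requires 0)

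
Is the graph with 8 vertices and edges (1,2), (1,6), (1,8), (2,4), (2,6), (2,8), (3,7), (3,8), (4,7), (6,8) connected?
No, it has 2 components: {1, 2, 3, 4, 6, 7, 8}, {5}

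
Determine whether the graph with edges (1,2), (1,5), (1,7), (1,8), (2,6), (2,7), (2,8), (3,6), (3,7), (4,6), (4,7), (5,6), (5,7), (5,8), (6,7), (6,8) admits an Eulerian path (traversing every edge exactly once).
Yes — and in fact it has an Eulerian circuit (the graph is connected and all 8 vertices have even degree)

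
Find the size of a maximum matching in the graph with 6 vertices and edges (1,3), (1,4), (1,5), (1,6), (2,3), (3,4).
2 (matching: (1,6), (3,4); upper bound floor(n/2) = floor(6/2) = 3)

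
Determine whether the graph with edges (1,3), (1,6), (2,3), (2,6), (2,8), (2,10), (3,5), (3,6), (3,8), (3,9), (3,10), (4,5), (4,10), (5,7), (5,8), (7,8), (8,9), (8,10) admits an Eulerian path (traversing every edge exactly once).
Yes (the graph is connected and exactly 2 vertices have odd degree: {3, 6}; any Eulerian path must start and end at those)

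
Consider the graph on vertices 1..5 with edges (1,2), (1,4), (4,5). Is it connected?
No, it has 2 components: {1, 2, 4, 5}, {3}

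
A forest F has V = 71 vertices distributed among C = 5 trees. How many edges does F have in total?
66 (Each of the 5 component trees on V_i vertices has V_i - 1 edges; summing gives V - C = 71 - 5 = 66)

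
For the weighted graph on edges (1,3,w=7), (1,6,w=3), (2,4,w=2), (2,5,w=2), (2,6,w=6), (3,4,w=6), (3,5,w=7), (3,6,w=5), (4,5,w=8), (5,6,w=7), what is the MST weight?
18 (MST edges: (1,6,w=3), (2,4,w=2), (2,5,w=2), (2,6,w=6), (3,6,w=5); sum of weights 3 + 2 + 2 + 6 + 5 = 18)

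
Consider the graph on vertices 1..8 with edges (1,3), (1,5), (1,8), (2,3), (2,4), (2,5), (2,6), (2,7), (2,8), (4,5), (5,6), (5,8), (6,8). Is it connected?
Yes (BFS from 1 visits [1, 3, 5, 8, 2, 4, 6, 7] — all 8 vertices reached)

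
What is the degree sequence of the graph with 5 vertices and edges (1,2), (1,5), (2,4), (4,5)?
[2, 2, 2, 2, 0] (degrees: deg(1)=2, deg(2)=2, deg(3)=0, deg(4)=2, deg(5)=2)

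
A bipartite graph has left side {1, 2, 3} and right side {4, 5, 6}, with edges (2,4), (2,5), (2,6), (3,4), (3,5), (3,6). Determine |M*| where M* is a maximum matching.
2 (matching: (2,6), (3,5); upper bound min(|L|,|R|) = min(3,3) = 3)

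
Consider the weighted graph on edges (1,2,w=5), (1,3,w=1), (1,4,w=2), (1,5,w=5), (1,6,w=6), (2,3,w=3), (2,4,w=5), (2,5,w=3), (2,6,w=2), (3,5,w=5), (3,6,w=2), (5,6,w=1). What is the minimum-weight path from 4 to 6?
5 (path: 4 -> 1 -> 3 -> 6; weights 2 + 1 + 2 = 5)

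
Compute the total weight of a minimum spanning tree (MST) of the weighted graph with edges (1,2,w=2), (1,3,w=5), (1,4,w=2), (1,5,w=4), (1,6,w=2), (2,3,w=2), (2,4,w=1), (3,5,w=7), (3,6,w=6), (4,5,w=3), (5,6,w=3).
10 (MST edges: (1,2,w=2), (1,6,w=2), (2,3,w=2), (2,4,w=1), (4,5,w=3); sum of weights 2 + 2 + 2 + 1 + 3 = 10)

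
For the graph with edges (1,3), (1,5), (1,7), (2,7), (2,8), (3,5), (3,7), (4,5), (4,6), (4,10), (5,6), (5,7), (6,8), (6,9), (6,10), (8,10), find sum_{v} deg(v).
32 (handshake: sum of degrees = 2|E| = 2 x 16 = 32)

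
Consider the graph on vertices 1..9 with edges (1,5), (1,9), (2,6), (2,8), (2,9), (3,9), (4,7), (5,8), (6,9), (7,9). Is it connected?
Yes (BFS from 1 visits [1, 5, 9, 8, 2, 3, 6, 7, 4] — all 9 vertices reached)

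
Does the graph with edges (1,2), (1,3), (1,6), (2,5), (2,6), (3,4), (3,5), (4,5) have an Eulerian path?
No (4 vertices have odd degree: {1, 2, 3, 5}; Eulerian path requires 0 or 2)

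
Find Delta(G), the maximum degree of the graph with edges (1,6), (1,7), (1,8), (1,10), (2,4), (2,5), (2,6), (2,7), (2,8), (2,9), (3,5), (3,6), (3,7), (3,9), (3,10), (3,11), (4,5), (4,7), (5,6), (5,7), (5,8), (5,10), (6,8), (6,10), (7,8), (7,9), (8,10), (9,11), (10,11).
7 (attained at vertices 5, 7)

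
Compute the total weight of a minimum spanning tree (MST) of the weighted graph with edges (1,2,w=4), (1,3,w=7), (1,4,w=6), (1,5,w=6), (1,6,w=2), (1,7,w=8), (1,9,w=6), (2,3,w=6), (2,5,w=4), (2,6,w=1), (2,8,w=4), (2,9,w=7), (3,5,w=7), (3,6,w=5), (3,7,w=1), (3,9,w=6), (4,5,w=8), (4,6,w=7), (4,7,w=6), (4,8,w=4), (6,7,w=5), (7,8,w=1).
23 (MST edges: (1,6,w=2), (1,9,w=6), (2,5,w=4), (2,6,w=1), (2,8,w=4), (3,7,w=1), (4,8,w=4), (7,8,w=1); sum of weights 2 + 6 + 4 + 1 + 4 + 1 + 4 + 1 = 23)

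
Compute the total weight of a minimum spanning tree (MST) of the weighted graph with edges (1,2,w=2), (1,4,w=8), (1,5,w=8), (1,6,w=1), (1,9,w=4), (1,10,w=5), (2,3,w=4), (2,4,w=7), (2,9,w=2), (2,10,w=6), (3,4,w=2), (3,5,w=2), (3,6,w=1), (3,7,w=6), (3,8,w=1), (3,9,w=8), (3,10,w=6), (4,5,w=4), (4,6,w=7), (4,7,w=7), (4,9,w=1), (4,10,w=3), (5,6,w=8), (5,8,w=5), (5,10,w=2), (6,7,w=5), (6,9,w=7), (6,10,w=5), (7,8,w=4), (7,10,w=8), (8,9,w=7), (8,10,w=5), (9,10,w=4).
16 (MST edges: (1,2,w=2), (1,6,w=1), (2,9,w=2), (3,5,w=2), (3,6,w=1), (3,8,w=1), (4,9,w=1), (5,10,w=2), (7,8,w=4); sum of weights 2 + 1 + 2 + 2 + 1 + 1 + 1 + 2 + 4 = 16)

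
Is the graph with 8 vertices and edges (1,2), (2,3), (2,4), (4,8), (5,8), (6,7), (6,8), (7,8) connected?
Yes (BFS from 1 visits [1, 2, 3, 4, 8, 5, 6, 7] — all 8 vertices reached)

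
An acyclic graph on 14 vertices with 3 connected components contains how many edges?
11 (Each of the 3 component trees on V_i vertices has V_i - 1 edges; summing gives V - C = 14 - 3 = 11)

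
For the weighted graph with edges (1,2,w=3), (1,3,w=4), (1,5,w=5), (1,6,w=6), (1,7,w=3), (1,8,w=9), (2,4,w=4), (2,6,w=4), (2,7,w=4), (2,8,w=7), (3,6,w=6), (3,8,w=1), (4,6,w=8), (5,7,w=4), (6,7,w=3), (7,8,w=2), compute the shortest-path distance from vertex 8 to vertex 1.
5 (path: 8 -> 3 -> 1; weights 1 + 4 = 5)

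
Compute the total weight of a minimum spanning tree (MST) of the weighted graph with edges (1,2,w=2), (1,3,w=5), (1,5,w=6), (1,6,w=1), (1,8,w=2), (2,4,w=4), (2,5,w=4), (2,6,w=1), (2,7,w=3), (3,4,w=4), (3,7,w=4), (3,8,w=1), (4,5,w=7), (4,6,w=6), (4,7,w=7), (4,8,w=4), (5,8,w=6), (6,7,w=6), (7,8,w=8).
16 (MST edges: (1,6,w=1), (1,8,w=2), (2,4,w=4), (2,5,w=4), (2,6,w=1), (2,7,w=3), (3,8,w=1); sum of weights 1 + 2 + 4 + 4 + 1 + 3 + 1 = 16)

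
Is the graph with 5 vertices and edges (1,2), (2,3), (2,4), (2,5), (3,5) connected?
Yes (BFS from 1 visits [1, 2, 3, 4, 5] — all 5 vertices reached)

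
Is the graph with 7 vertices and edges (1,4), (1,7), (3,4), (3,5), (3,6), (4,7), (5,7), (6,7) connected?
No, it has 2 components: {1, 3, 4, 5, 6, 7}, {2}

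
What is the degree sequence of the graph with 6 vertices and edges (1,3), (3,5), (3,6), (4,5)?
[3, 2, 1, 1, 1, 0] (degrees: deg(1)=1, deg(2)=0, deg(3)=3, deg(4)=1, deg(5)=2, deg(6)=1)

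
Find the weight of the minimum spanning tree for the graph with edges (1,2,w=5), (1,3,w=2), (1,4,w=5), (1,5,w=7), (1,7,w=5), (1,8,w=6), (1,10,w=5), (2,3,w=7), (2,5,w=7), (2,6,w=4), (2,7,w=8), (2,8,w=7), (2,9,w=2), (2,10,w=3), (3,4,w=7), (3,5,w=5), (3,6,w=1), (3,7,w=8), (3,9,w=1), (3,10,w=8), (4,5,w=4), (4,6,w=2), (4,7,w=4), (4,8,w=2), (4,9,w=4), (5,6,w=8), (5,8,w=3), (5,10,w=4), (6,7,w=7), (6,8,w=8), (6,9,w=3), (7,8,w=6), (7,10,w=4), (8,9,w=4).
20 (MST edges: (1,3,w=2), (2,9,w=2), (2,10,w=3), (3,6,w=1), (3,9,w=1), (4,6,w=2), (4,7,w=4), (4,8,w=2), (5,8,w=3); sum of weights 2 + 2 + 3 + 1 + 1 + 2 + 4 + 2 + 3 = 20)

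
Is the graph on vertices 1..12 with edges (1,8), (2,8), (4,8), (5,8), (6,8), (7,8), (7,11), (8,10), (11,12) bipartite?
Yes. Partition: {1, 2, 3, 4, 5, 6, 7, 9, 10, 12}, {8, 11}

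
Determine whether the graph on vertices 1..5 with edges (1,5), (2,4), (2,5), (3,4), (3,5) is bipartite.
Yes. Partition: {1, 2, 3}, {4, 5}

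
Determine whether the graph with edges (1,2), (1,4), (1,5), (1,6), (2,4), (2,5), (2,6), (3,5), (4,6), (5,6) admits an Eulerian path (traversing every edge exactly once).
Yes (the graph is connected and exactly 2 vertices have odd degree: {3, 4}; any Eulerian path must start and end at those)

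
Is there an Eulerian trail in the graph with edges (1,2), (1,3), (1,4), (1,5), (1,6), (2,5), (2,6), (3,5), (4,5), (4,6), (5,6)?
No (4 vertices have odd degree: {1, 2, 4, 5}; Eulerian path requires 0 or 2)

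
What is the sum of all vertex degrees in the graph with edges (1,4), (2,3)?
4 (handshake: sum of degrees = 2|E| = 2 x 2 = 4)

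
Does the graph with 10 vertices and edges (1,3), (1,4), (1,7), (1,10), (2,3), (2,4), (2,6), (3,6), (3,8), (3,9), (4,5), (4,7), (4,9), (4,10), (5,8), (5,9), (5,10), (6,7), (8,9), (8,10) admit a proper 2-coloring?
No (odd cycle of length 3: 10 -> 1 -> 4 -> 10)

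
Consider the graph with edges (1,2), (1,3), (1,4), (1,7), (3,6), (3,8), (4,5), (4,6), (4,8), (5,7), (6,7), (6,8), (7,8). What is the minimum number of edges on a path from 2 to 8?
3 (path: 2 -> 1 -> 4 -> 8, 3 edges)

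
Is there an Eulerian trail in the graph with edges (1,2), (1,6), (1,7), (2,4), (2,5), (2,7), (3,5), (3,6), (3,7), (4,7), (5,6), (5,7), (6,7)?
Yes (the graph is connected and exactly 2 vertices have odd degree: {1, 3}; any Eulerian path must start and end at those)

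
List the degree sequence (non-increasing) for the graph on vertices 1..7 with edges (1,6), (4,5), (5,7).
[2, 1, 1, 1, 1, 0, 0] (degrees: deg(1)=1, deg(2)=0, deg(3)=0, deg(4)=1, deg(5)=2, deg(6)=1, deg(7)=1)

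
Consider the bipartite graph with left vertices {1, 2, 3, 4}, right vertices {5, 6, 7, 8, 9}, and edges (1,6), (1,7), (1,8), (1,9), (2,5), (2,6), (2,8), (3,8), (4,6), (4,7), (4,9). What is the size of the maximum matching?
4 (matching: (1,9), (2,6), (3,8), (4,7); upper bound min(|L|,|R|) = min(4,5) = 4)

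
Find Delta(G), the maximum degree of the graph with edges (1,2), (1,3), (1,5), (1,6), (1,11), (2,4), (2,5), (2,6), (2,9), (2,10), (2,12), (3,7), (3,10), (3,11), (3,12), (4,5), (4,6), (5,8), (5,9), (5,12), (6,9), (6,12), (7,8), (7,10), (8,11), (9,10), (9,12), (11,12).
7 (attained at vertex 2)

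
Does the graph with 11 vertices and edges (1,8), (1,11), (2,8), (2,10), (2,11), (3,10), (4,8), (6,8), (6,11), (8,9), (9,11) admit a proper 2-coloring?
Yes. Partition: {1, 2, 3, 4, 5, 6, 7, 9}, {8, 10, 11}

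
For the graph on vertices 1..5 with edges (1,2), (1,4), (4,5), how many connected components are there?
2 (components: {1, 2, 4, 5}, {3})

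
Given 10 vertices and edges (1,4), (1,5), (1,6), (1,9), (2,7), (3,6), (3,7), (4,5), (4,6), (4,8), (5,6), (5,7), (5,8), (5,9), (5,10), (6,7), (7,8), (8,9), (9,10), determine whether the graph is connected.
Yes (BFS from 1 visits [1, 4, 5, 6, 9, 8, 7, 10, 3, 2] — all 10 vertices reached)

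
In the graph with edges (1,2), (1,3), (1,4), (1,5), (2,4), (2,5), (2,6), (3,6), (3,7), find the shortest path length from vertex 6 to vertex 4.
2 (path: 6 -> 2 -> 4, 2 edges)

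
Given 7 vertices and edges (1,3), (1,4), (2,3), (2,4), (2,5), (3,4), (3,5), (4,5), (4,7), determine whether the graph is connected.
No, it has 2 components: {1, 2, 3, 4, 5, 7}, {6}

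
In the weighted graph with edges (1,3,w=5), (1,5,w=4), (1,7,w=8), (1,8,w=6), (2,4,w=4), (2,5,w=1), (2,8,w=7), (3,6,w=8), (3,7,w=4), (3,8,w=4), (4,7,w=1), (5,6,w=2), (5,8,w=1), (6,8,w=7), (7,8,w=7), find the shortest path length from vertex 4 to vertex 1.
9 (path: 4 -> 7 -> 1; weights 1 + 8 = 9)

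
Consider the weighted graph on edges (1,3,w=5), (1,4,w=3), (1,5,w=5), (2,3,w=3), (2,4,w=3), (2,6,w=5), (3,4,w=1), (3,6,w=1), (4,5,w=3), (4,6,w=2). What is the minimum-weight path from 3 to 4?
1 (path: 3 -> 4; weights 1 = 1)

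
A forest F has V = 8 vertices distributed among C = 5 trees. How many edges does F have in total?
3 (Each of the 5 component trees on V_i vertices has V_i - 1 edges; summing gives V - C = 8 - 5 = 3)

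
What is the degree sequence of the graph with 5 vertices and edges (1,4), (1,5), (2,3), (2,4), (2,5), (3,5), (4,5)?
[4, 3, 3, 2, 2] (degrees: deg(1)=2, deg(2)=3, deg(3)=2, deg(4)=3, deg(5)=4)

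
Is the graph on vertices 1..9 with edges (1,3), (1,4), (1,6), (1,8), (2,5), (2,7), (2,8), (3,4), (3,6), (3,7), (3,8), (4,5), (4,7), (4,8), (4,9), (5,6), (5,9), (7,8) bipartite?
No (odd cycle of length 3: 4 -> 1 -> 3 -> 4)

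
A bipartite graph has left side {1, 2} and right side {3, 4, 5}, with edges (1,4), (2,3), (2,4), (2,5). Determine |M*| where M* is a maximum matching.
2 (matching: (1,4), (2,5); upper bound min(|L|,|R|) = min(2,3) = 2)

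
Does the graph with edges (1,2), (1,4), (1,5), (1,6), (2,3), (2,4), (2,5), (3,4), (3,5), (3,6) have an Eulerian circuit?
No (2 vertices have odd degree: {4, 5}; Eulerian circuit requires 0)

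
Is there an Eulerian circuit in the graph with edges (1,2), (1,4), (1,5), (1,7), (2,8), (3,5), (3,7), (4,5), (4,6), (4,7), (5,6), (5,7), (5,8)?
Yes (the graph is connected and all 8 vertices have even degree)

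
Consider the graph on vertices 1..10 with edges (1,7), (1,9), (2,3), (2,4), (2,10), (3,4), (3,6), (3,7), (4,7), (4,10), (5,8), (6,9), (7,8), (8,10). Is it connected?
Yes (BFS from 1 visits [1, 7, 9, 3, 4, 8, 6, 2, 10, 5] — all 10 vertices reached)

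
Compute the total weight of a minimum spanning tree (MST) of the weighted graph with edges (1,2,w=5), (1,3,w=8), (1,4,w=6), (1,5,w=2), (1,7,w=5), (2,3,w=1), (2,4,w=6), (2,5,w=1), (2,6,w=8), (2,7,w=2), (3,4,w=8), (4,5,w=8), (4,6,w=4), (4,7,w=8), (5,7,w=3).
16 (MST edges: (1,4,w=6), (1,5,w=2), (2,3,w=1), (2,5,w=1), (2,7,w=2), (4,6,w=4); sum of weights 6 + 2 + 1 + 1 + 2 + 4 = 16)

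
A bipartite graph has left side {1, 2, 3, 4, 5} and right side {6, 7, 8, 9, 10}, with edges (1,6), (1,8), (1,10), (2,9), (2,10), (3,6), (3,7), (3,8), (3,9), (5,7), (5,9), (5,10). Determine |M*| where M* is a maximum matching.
4 (matching: (1,10), (2,9), (3,8), (5,7); upper bound min(|L|,|R|) = min(5,5) = 5)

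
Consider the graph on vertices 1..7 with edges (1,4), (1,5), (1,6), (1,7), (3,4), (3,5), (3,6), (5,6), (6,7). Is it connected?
No, it has 2 components: {1, 3, 4, 5, 6, 7}, {2}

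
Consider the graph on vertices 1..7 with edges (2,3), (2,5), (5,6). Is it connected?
No, it has 4 components: {1}, {2, 3, 5, 6}, {4}, {7}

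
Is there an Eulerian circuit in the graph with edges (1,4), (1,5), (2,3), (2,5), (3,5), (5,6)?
No (2 vertices have odd degree: {4, 6}; Eulerian circuit requires 0)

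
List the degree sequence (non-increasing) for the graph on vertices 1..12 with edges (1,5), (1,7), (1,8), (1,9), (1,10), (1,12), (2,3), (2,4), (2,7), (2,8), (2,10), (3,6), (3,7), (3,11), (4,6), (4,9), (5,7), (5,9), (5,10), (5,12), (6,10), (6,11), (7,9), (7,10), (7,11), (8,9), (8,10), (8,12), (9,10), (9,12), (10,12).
[8, 7, 7, 6, 5, 5, 5, 5, 4, 4, 3, 3] (degrees: deg(1)=6, deg(2)=5, deg(3)=4, deg(4)=3, deg(5)=5, deg(6)=4, deg(7)=7, deg(8)=5, deg(9)=7, deg(10)=8, deg(11)=3, deg(12)=5)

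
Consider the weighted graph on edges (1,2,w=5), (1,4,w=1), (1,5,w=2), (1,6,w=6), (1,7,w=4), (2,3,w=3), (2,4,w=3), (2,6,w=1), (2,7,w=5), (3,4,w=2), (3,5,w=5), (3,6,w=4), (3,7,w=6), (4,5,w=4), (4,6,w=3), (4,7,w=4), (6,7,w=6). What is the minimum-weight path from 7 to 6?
6 (path: 7 -> 6; weights 6 = 6)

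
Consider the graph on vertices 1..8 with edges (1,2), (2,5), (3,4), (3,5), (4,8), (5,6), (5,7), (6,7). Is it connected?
Yes (BFS from 1 visits [1, 2, 5, 3, 6, 7, 4, 8] — all 8 vertices reached)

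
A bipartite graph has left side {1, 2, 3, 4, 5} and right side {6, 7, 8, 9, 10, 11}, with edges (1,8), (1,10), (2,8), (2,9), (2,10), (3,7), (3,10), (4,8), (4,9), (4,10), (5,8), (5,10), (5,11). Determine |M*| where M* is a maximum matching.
5 (matching: (1,10), (2,9), (3,7), (4,8), (5,11); upper bound min(|L|,|R|) = min(5,6) = 5)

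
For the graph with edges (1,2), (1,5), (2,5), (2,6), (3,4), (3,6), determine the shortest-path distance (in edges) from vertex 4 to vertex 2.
3 (path: 4 -> 3 -> 6 -> 2, 3 edges)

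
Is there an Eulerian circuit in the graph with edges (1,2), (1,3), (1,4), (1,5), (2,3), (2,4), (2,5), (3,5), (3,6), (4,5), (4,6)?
Yes (the graph is connected and all 6 vertices have even degree)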